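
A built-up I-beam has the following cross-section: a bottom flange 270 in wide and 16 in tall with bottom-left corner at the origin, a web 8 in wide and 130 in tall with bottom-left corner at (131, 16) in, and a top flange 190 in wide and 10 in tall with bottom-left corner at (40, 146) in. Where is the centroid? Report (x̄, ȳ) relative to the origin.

Part | A | x̄ᵢ | ȳᵢ | A·x̄ᵢ | A·ȳᵢ
bottom flange | 4320.00 | 135.00 | 8.00 | 583200.00 | 34560.00
web | 1040.00 | 135.00 | 81.00 | 140400.00 | 84240.00
top flange | 1900.00 | 135.00 | 151.00 | 256500.00 | 286900.00
Σ | 7260.00 |  |  | 980100.00 | 405700.00
x̄ = 980100.00 / 7260.00 = 135.00 in
ȳ = 405700.00 / 7260.00 = 55.88 in

x̄ = 135.00 in, ȳ = 55.88 in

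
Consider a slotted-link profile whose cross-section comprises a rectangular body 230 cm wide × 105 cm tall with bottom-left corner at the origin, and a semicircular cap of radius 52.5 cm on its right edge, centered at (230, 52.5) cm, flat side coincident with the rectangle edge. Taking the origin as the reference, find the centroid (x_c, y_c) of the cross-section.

Part | A | x̄ᵢ | ȳᵢ | A·x̄ᵢ | A·ȳᵢ
rectangular body | 24150.00 | 115.00 | 52.50 | 2777250.00 | 1267875.00
semicircular end | 4329.51 | 252.28 | 52.50 | 1092255.45 | 227299.14
Σ | 28479.51 |  |  | 3869505.45 | 1495174.14
x_c = 3869505.45 / 28479.51 = 135.87 cm
y_c = 1495174.14 / 28479.51 = 52.50 cm

x_c = 135.87 cm, y_c = 52.50 cm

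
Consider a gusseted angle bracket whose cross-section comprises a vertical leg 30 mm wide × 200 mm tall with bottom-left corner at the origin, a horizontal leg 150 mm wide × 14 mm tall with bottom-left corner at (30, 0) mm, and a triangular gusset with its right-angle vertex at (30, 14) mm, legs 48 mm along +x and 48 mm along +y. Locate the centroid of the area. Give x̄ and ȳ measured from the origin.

vertical leg: A = 30 × 200 = 6000.00, centroid at (15.00, 100.00).
horizontal leg: A = 150 × 14 = 2100.00, centroid at (105.00, 7.00).
gusset: A = ½·48·48 = 1152.00, centroid at (46.00, 30.00).
ΣA = 9252.00 mm², ΣAx̄ = 363492.00 mm³, ΣAȳ = 649260.00 mm³.
x̄ = 363492.00/9252.00 = 39.29 mm; ȳ = 649260.00/9252.00 = 70.18 mm.

x̄ = 39.29 mm, ȳ = 70.18 mm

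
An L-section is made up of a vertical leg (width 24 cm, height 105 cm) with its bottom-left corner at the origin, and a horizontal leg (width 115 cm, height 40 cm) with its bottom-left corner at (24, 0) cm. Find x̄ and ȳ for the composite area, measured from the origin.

x̄ = 56.90 cm, ȳ = 31.50 cm

Part | A | x̄ᵢ | ȳᵢ | A·x̄ᵢ | A·ȳᵢ
vertical leg | 2520.00 | 12.00 | 52.50 | 30240.00 | 132300.00
horizontal leg | 4600.00 | 81.50 | 20.00 | 374900.00 | 92000.00
Σ | 7120.00 |  |  | 405140.00 | 224300.00
x̄ = 405140.00 / 7120.00 = 56.90 cm
ȳ = 224300.00 / 7120.00 = 31.50 cm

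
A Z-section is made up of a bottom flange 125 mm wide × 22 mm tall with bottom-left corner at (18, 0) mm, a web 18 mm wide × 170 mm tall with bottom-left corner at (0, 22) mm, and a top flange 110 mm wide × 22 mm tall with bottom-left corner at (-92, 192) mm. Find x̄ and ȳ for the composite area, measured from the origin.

bottom flange: A = 125 × 22 = 2750.00, centroid at (80.50, 11.00).
web: A = 18 × 170 = 3060.00, centroid at (9.00, 107.00).
top flange: A = 110 × 22 = 2420.00, centroid at (-37.00, 203.00).
ΣA = 8230.00 mm²
ΣAx̄ = (2750.00)(80.50) + (3060.00)(9.00) + (2420.00)(-37.00) = 159375.00 mm³
ΣAȳ = (2750.00)(11.00) + (3060.00)(107.00) + (2420.00)(203.00) = 848930.00 mm³
x̄ = 159375.00 / 8230.00 = 19.37 mm
ȳ = 848930.00 / 8230.00 = 103.15 mm

x̄ = 19.37 mm, ȳ = 103.15 mm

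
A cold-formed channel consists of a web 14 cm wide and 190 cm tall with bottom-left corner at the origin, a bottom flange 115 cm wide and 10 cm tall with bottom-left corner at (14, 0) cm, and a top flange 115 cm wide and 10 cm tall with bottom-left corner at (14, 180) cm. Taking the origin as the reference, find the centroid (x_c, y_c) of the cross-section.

x_c = 36.91 cm, y_c = 95.00 cm

web: A = 14 × 190 = 2660.00, centroid at (7.00, 95.00).
bottom flange: A = 115 × 10 = 1150.00, centroid at (71.50, 5.00).
top flange: A = 115 × 10 = 1150.00, centroid at (71.50, 185.00).
ΣA = 4960.00 cm²
ΣAx_c = (2660.00)(7.00) + (1150.00)(71.50) + (1150.00)(71.50) = 183070.00 cm³
ΣAy_c = (2660.00)(95.00) + (1150.00)(5.00) + (1150.00)(185.00) = 471200.00 cm³
x_c = 183070.00 / 4960.00 = 36.91 cm
y_c = 471200.00 / 4960.00 = 95.00 cm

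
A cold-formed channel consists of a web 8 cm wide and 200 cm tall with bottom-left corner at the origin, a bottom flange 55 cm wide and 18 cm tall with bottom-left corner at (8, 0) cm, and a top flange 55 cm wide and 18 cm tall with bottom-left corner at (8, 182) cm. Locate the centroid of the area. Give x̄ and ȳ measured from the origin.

x̄ = 21.42 cm, ȳ = 100.00 cm

Part | A | x̄ᵢ | ȳᵢ | A·x̄ᵢ | A·ȳᵢ
web | 1600.00 | 4.00 | 100.00 | 6400.00 | 160000.00
bottom flange | 990.00 | 35.50 | 9.00 | 35145.00 | 8910.00
top flange | 990.00 | 35.50 | 191.00 | 35145.00 | 189090.00
Σ | 3580.00 |  |  | 76690.00 | 358000.00
x̄ = 76690.00 / 3580.00 = 21.42 cm
ȳ = 358000.00 / 3580.00 = 100.00 cm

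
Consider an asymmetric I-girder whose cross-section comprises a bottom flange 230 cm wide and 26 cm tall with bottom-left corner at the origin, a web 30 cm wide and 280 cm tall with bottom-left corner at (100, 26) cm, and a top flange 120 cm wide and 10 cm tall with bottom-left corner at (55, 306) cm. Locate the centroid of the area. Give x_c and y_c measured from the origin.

x_c = 115.00 cm, y_c = 118.44 cm

bottom flange: A = 230 × 26 = 5980.00, centroid at (115.00, 13.00).
web: A = 30 × 280 = 8400.00, centroid at (115.00, 166.00).
top flange: A = 120 × 10 = 1200.00, centroid at (115.00, 311.00).
ΣA = 15580.00 cm²
ΣAx_c = (5980.00)(115.00) + (8400.00)(115.00) + (1200.00)(115.00) = 1791700.00 cm³
ΣAy_c = (5980.00)(13.00) + (8400.00)(166.00) + (1200.00)(311.00) = 1845340.00 cm³
x_c = 1791700.00 / 15580.00 = 115.00 cm
y_c = 1845340.00 / 15580.00 = 118.44 cm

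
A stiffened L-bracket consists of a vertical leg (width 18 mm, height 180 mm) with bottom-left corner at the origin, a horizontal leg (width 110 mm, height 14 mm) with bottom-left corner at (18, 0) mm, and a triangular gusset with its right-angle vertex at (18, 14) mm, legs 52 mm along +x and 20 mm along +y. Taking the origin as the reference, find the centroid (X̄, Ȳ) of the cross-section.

vertical leg: A = 18 × 180 = 3240.00, centroid at (9.00, 90.00).
horizontal leg: A = 110 × 14 = 1540.00, centroid at (73.00, 7.00).
gusset: A = ½·52·20 = 520.00, centroid at (35.33, 20.67).
ΣA = 5300.00 mm², ΣAX̄ = 159953.33 mm³, ΣAȲ = 313126.67 mm³.
X̄ = 159953.33/5300.00 = 30.18 mm; Ȳ = 313126.67/5300.00 = 59.08 mm.

X̄ = 30.18 mm, Ȳ = 59.08 mm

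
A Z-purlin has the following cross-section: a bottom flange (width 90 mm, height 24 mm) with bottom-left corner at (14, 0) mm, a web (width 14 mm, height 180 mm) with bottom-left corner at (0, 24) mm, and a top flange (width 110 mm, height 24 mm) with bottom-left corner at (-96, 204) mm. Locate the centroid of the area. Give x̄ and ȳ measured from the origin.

Part | A | x̄ᵢ | ȳᵢ | A·x̄ᵢ | A·ȳᵢ
bottom flange | 2160.00 | 59.00 | 12.00 | 127440.00 | 25920.00
web | 2520.00 | 7.00 | 114.00 | 17640.00 | 287280.00
top flange | 2640.00 | -41.00 | 216.00 | -108240.00 | 570240.00
Σ | 7320.00 |  |  | 36840.00 | 883440.00
x̄ = 36840.00 / 7320.00 = 5.03 mm
ȳ = 883440.00 / 7320.00 = 120.69 mm

x̄ = 5.03 mm, ȳ = 120.69 mm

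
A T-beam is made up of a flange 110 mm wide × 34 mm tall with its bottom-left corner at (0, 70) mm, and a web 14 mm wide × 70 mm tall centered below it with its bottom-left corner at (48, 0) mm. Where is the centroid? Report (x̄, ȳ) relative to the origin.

web: A = 14 × 70 = 980.00, centroid at (55.00, 35.00).
flange: A = 110 × 34 = 3740.00, centroid at (55.00, 87.00).
ΣA = 4720.00 mm², ΣAx̄ = 259600.00 mm³, ΣAȳ = 359680.00 mm³.
x̄ = 259600.00/4720.00 = 55.00 mm; ȳ = 359680.00/4720.00 = 76.20 mm.

x̄ = 55.00 mm, ȳ = 76.20 mm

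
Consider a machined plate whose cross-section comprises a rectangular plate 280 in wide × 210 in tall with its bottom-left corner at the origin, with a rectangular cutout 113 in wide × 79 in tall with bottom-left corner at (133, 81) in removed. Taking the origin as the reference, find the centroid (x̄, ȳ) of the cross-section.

plate: A = 280 × 210 = 58800.00, centroid at (140.00, 105.00).
hole: A = −(113 × 79) = -8927.00, centroid at (189.50, 120.50).
ΣA = 49873.00 in²
ΣAx̄ = (58800.00)(140.00) + (-8927.00)(189.50) = 6540333.50 in³
ΣAȳ = (58800.00)(105.00) + (-8927.00)(120.50) = 5098296.50 in³
x̄ = 6540333.50 / 49873.00 = 131.14 in
ȳ = 5098296.50 / 49873.00 = 102.23 in

x̄ = 131.14 in, ȳ = 102.23 in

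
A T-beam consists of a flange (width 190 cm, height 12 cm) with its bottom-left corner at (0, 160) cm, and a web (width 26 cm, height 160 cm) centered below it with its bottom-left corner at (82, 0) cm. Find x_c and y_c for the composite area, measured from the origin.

x_c = 95.00 cm, y_c = 110.45 cm

web: A = 26 × 160 = 4160.00, centroid at (95.00, 80.00).
flange: A = 190 × 12 = 2280.00, centroid at (95.00, 166.00).
ΣA = 6440.00 cm²
ΣAx_c = (4160.00)(95.00) + (2280.00)(95.00) = 611800.00 cm³
ΣAy_c = (4160.00)(80.00) + (2280.00)(166.00) = 711280.00 cm³
x_c = 611800.00 / 6440.00 = 95.00 cm
y_c = 711280.00 / 6440.00 = 110.45 cm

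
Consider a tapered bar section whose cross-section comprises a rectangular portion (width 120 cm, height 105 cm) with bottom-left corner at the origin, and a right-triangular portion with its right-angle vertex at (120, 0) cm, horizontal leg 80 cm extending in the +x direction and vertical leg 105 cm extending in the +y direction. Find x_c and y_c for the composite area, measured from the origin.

x_c = 81.67 cm, y_c = 48.12 cm

Part | A | x̄ᵢ | ȳᵢ | A·x̄ᵢ | A·ȳᵢ
rectangular portion | 12600.00 | 60.00 | 52.50 | 756000.00 | 661500.00
triangular portion | 4200.00 | 146.67 | 35.00 | 616000.00 | 147000.00
Σ | 16800.00 |  |  | 1372000.00 | 808500.00
x_c = 1372000.00 / 16800.00 = 81.67 cm
y_c = 808500.00 / 16800.00 = 48.12 cm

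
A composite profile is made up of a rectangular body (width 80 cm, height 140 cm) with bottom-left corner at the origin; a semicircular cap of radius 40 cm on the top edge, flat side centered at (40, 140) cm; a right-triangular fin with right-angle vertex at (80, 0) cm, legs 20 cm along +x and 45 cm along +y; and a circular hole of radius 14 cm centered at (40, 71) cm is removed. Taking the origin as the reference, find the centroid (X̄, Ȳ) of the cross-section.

rectangular body: A = 80 × 140 = 11200.00, centroid at (40.00, 70.00).
semicircular top: A = ½π·40² = 2513.27, centroid at (40.00, 156.98).
triangular fin: A = ½·20·45 = 450.00, centroid at (86.67, 15.00).
hole: A = −π·14² = -615.75, centroid at (40.00, 71.00).
ΣA = 13547.52 cm²
ΣAX̄ = (11200.00)(40.00) + (2513.27)(40.00) + (450.00)(86.67) + (-615.75)(40.00) = 562900.88 cm³
ΣAȲ = (11200.00)(70.00) + (2513.27)(156.98) + (450.00)(15.00) + (-615.75)(71.00) = 1141556.64 cm³
X̄ = 562900.88 / 13547.52 = 41.55 cm
Ȳ = 1141556.64 / 13547.52 = 84.26 cm

X̄ = 41.55 cm, Ȳ = 84.26 cm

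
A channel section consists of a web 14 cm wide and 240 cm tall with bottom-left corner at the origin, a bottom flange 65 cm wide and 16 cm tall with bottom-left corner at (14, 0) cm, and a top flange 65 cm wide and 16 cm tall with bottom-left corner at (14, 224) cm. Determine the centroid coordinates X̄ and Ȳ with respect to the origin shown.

X̄ = 22.10 cm, Ȳ = 120.00 cm

web: A = 14 × 240 = 3360.00, centroid at (7.00, 120.00).
bottom flange: A = 65 × 16 = 1040.00, centroid at (46.50, 8.00).
top flange: A = 65 × 16 = 1040.00, centroid at (46.50, 232.00).
ΣA = 5440.00 cm²
ΣAX̄ = (3360.00)(7.00) + (1040.00)(46.50) + (1040.00)(46.50) = 120240.00 cm³
ΣAȲ = (3360.00)(120.00) + (1040.00)(8.00) + (1040.00)(232.00) = 652800.00 cm³
X̄ = 120240.00 / 5440.00 = 22.10 cm
Ȳ = 652800.00 / 5440.00 = 120.00 cm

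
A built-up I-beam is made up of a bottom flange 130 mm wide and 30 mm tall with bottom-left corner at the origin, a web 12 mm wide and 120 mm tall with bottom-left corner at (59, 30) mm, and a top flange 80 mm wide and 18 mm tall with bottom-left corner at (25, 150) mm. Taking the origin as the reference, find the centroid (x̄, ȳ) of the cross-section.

x̄ = 65.00 mm, ȳ = 61.51 mm

bottom flange: A = 130 × 30 = 3900.00, centroid at (65.00, 15.00).
web: A = 12 × 120 = 1440.00, centroid at (65.00, 90.00).
top flange: A = 80 × 18 = 1440.00, centroid at (65.00, 159.00).
ΣA = 6780.00 mm²
ΣAx̄ = (3900.00)(65.00) + (1440.00)(65.00) + (1440.00)(65.00) = 440700.00 mm³
ΣAȳ = (3900.00)(15.00) + (1440.00)(90.00) + (1440.00)(159.00) = 417060.00 mm³
x̄ = 440700.00 / 6780.00 = 65.00 mm
ȳ = 417060.00 / 6780.00 = 61.51 mm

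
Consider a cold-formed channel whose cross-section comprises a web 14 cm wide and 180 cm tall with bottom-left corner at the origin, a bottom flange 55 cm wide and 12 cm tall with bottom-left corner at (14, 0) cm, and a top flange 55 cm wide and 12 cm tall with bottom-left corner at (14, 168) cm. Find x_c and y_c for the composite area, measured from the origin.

x_c = 18.86 cm, y_c = 90.00 cm

Part | A | x̄ᵢ | ȳᵢ | A·x̄ᵢ | A·ȳᵢ
web | 2520.00 | 7.00 | 90.00 | 17640.00 | 226800.00
bottom flange | 660.00 | 41.50 | 6.00 | 27390.00 | 3960.00
top flange | 660.00 | 41.50 | 174.00 | 27390.00 | 114840.00
Σ | 3840.00 |  |  | 72420.00 | 345600.00
x_c = 72420.00 / 3840.00 = 18.86 cm
y_c = 345600.00 / 3840.00 = 90.00 cm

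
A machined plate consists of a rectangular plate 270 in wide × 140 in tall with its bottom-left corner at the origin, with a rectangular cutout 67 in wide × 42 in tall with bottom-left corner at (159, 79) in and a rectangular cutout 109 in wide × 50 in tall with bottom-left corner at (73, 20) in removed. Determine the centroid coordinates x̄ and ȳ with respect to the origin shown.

x̄ = 130.91 in, ȳ = 71.75 in

plate: A = 270 × 140 = 37800.00, centroid at (135.00, 70.00).
hole 1: A = −(67 × 42) = -2814.00, centroid at (192.50, 100.00).
hole 2: A = −(109 × 50) = -5450.00, centroid at (127.50, 45.00).
ΣA = 29536.00 in²
ΣAx̄ = (37800.00)(135.00) + (-2814.00)(192.50) + (-5450.00)(127.50) = 3866430.00 in³
ΣAȳ = (37800.00)(70.00) + (-2814.00)(100.00) + (-5450.00)(45.00) = 2119350.00 in³
x̄ = 3866430.00 / 29536.00 = 130.91 in
ȳ = 2119350.00 / 29536.00 = 71.75 in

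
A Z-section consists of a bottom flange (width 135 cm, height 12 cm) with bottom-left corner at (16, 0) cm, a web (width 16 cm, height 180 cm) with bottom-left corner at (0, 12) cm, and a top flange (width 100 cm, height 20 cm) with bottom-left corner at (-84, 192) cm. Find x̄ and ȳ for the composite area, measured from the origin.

bottom flange: A = 135 × 12 = 1620.00, centroid at (83.50, 6.00).
web: A = 16 × 180 = 2880.00, centroid at (8.00, 102.00).
top flange: A = 100 × 20 = 2000.00, centroid at (-34.00, 202.00).
ΣA = 6500.00 cm², ΣAx̄ = 90310.00 cm³, ΣAȳ = 707480.00 cm³.
x̄ = 90310.00/6500.00 = 13.89 cm; ȳ = 707480.00/6500.00 = 108.84 cm.

x̄ = 13.89 cm, ȳ = 108.84 cm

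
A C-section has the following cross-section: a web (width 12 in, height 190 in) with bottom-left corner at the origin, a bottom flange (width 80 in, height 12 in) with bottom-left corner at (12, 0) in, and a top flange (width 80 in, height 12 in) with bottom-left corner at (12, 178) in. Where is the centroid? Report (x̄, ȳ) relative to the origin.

x̄ = 27.03 in, ȳ = 95.00 in

Part | A | x̄ᵢ | ȳᵢ | A·x̄ᵢ | A·ȳᵢ
web | 2280.00 | 6.00 | 95.00 | 13680.00 | 216600.00
bottom flange | 960.00 | 52.00 | 6.00 | 49920.00 | 5760.00
top flange | 960.00 | 52.00 | 184.00 | 49920.00 | 176640.00
Σ | 4200.00 |  |  | 113520.00 | 399000.00
x̄ = 113520.00 / 4200.00 = 27.03 in
ȳ = 399000.00 / 4200.00 = 95.00 in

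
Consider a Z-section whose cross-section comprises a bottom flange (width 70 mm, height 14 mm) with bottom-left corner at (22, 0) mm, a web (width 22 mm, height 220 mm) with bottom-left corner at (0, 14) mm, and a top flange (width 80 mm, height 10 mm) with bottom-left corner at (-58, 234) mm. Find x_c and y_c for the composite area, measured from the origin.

x_c = 14.31 mm, y_c = 120.58 mm

bottom flange: A = 70 × 14 = 980.00, centroid at (57.00, 7.00).
web: A = 22 × 220 = 4840.00, centroid at (11.00, 124.00).
top flange: A = 80 × 10 = 800.00, centroid at (-18.00, 239.00).
ΣA = 6620.00 mm²
ΣAx_c = (980.00)(57.00) + (4840.00)(11.00) + (800.00)(-18.00) = 94700.00 mm³
ΣAy_c = (980.00)(7.00) + (4840.00)(124.00) + (800.00)(239.00) = 798220.00 mm³
x_c = 94700.00 / 6620.00 = 14.31 mm
y_c = 798220.00 / 6620.00 = 120.58 mm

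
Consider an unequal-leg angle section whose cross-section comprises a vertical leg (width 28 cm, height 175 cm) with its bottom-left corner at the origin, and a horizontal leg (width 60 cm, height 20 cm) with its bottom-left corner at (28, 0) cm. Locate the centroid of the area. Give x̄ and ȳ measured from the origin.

x̄ = 22.66 cm, ȳ = 72.25 cm

vertical leg: A = 28 × 175 = 4900.00, centroid at (14.00, 87.50).
horizontal leg: A = 60 × 20 = 1200.00, centroid at (58.00, 10.00).
ΣA = 6100.00 cm², ΣAx̄ = 138200.00 cm³, ΣAȳ = 440750.00 cm³.
x̄ = 138200.00/6100.00 = 22.66 cm; ȳ = 440750.00/6100.00 = 72.25 cm.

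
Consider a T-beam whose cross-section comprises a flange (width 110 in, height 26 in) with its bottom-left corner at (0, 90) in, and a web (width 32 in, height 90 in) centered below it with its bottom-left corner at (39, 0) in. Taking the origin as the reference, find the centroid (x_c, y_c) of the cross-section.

web: A = 32 × 90 = 2880.00, centroid at (55.00, 45.00).
flange: A = 110 × 26 = 2860.00, centroid at (55.00, 103.00).
ΣA = 5740.00 in²
ΣAx_c = (2880.00)(55.00) + (2860.00)(55.00) = 315700.00 in³
ΣAy_c = (2880.00)(45.00) + (2860.00)(103.00) = 424180.00 in³
x_c = 315700.00 / 5740.00 = 55.00 in
y_c = 424180.00 / 5740.00 = 73.90 in

x_c = 55.00 in, y_c = 73.90 in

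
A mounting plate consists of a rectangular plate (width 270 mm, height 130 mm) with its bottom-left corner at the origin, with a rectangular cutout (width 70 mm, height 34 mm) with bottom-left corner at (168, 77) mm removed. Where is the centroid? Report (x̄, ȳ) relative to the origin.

Part | A | x̄ᵢ | ȳᵢ | A·x̄ᵢ | A·ȳᵢ
plate | 35100.00 | 135.00 | 65.00 | 4738500.00 | 2281500.00
hole | -2380.00 | 203.00 | 94.00 | -483140.00 | -223720.00
Σ | 32720.00 |  |  | 4255360.00 | 2057780.00
x̄ = 4255360.00 / 32720.00 = 130.05 mm
ȳ = 2057780.00 / 32720.00 = 62.89 mm

x̄ = 130.05 mm, ȳ = 62.89 mm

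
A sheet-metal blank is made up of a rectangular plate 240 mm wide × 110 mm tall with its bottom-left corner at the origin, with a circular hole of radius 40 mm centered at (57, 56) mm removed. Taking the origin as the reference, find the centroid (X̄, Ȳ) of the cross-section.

X̄ = 134.82 mm, Ȳ = 54.76 mm

plate: A = 240 × 110 = 26400.00, centroid at (120.00, 55.00).
hole: A = −π·40² = -5026.55, centroid at (57.00, 56.00).
ΣA = 21373.45 mm²
ΣAX̄ = (26400.00)(120.00) + (-5026.55)(57.00) = 2881486.75 mm³
ΣAȲ = (26400.00)(55.00) + (-5026.55)(56.00) = 1170513.30 mm³
X̄ = 2881486.75 / 21373.45 = 134.82 mm
Ȳ = 1170513.30 / 21373.45 = 54.76 mm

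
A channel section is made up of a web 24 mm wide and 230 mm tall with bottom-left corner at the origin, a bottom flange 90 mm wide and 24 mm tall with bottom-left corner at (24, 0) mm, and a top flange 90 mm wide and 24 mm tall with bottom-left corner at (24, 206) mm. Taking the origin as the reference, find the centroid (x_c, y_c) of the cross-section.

web: A = 24 × 230 = 5520.00, centroid at (12.00, 115.00).
bottom flange: A = 90 × 24 = 2160.00, centroid at (69.00, 12.00).
top flange: A = 90 × 24 = 2160.00, centroid at (69.00, 218.00).
ΣA = 9840.00 mm², ΣAx_c = 364320.00 mm³, ΣAy_c = 1131600.00 mm³.
x_c = 364320.00/9840.00 = 37.02 mm; y_c = 1131600.00/9840.00 = 115.00 mm.

x_c = 37.02 mm, y_c = 115.00 mm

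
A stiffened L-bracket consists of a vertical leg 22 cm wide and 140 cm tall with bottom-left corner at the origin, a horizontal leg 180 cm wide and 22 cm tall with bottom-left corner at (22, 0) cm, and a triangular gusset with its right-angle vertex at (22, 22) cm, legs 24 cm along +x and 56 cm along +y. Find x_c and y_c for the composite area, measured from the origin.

vertical leg: A = 22 × 140 = 3080.00, centroid at (11.00, 70.00).
horizontal leg: A = 180 × 22 = 3960.00, centroid at (112.00, 11.00).
gusset: A = ½·24·56 = 672.00, centroid at (30.00, 40.67).
ΣA = 7712.00 cm², ΣAx_c = 497560.00 cm³, ΣAy_c = 286488.00 cm³.
x_c = 497560.00/7712.00 = 64.52 cm; y_c = 286488.00/7712.00 = 37.15 cm.

x_c = 64.52 cm, y_c = 37.15 cm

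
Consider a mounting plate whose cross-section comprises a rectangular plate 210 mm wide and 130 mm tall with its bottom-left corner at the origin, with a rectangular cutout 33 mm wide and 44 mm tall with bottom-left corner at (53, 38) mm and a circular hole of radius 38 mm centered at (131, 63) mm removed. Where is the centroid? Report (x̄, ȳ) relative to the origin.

plate: A = 210 × 130 = 27300.00, centroid at (105.00, 65.00).
hole 1: A = −(33 × 44) = -1452.00, centroid at (69.50, 60.00).
hole 2: A = −π·38² = -4536.46, centroid at (131.00, 63.00).
ΣA = 21311.54 mm²
ΣAx̄ = (27300.00)(105.00) + (-1452.00)(69.50) + (-4536.46)(131.00) = 2171309.77 mm³
ΣAȳ = (27300.00)(65.00) + (-1452.00)(60.00) + (-4536.46)(63.00) = 1401583.03 mm³
x̄ = 2171309.77 / 21311.54 = 101.88 mm
ȳ = 1401583.03 / 21311.54 = 65.77 mm

x̄ = 101.88 mm, ȳ = 65.77 mm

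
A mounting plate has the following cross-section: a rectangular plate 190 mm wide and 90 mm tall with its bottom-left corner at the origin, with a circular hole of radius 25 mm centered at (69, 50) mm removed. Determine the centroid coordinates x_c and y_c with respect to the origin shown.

x_c = 98.37 mm, y_c = 44.35 mm

plate: A = 190 × 90 = 17100.00, centroid at (95.00, 45.00).
hole: A = −π·25² = -1963.50, centroid at (69.00, 50.00).
ΣA = 15136.50 mm², ΣAx_c = 1489018.82 mm³, ΣAy_c = 671325.23 mm³.
x_c = 1489018.82/15136.50 = 98.37 mm; y_c = 671325.23/15136.50 = 44.35 mm.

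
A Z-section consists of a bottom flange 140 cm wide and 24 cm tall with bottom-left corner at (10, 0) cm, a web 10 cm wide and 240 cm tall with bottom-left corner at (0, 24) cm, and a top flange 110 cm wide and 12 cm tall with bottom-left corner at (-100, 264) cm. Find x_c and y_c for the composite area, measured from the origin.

x_c = 31.27 cm, y_c = 104.85 cm

Part | A | x̄ᵢ | ȳᵢ | A·x̄ᵢ | A·ȳᵢ
bottom flange | 3360.00 | 80.00 | 12.00 | 268800.00 | 40320.00
web | 2400.00 | 5.00 | 144.00 | 12000.00 | 345600.00
top flange | 1320.00 | -45.00 | 270.00 | -59400.00 | 356400.00
Σ | 7080.00 |  |  | 221400.00 | 742320.00
x_c = 221400.00 / 7080.00 = 31.27 cm
y_c = 742320.00 / 7080.00 = 104.85 cm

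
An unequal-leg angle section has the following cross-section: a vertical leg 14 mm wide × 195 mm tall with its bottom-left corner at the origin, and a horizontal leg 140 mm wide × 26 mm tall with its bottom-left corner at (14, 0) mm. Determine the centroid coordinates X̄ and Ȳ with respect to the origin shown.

X̄ = 51.00 mm, Ȳ = 49.21 mm

vertical leg: A = 14 × 195 = 2730.00, centroid at (7.00, 97.50).
horizontal leg: A = 140 × 26 = 3640.00, centroid at (84.00, 13.00).
ΣA = 6370.00 mm²
ΣAX̄ = (2730.00)(7.00) + (3640.00)(84.00) = 324870.00 mm³
ΣAȲ = (2730.00)(97.50) + (3640.00)(13.00) = 313495.00 mm³
X̄ = 324870.00 / 6370.00 = 51.00 mm
Ȳ = 313495.00 / 6370.00 = 49.21 mm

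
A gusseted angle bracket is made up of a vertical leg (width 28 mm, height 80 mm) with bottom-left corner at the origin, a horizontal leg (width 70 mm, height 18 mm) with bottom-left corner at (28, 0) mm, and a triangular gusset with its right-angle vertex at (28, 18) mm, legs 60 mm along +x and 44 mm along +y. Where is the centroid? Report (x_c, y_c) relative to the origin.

x_c = 36.12 mm, y_c = 29.89 mm

vertical leg: A = 28 × 80 = 2240.00, centroid at (14.00, 40.00).
horizontal leg: A = 70 × 18 = 1260.00, centroid at (63.00, 9.00).
gusset: A = ½·60·44 = 1320.00, centroid at (48.00, 32.67).
ΣA = 4820.00 mm²
ΣAx_c = (2240.00)(14.00) + (1260.00)(63.00) + (1320.00)(48.00) = 174100.00 mm³
ΣAy_c = (2240.00)(40.00) + (1260.00)(9.00) + (1320.00)(32.67) = 144060.00 mm³
x_c = 174100.00 / 4820.00 = 36.12 mm
y_c = 144060.00 / 4820.00 = 29.89 mm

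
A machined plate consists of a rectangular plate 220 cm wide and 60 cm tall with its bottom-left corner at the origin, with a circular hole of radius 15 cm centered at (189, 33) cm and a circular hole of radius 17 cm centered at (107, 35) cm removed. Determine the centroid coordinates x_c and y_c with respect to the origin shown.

plate: A = 220 × 60 = 13200.00, centroid at (110.00, 30.00).
hole 1: A = −π·15² = -706.86, centroid at (189.00, 33.00).
hole 2: A = −π·17² = -907.92, centroid at (107.00, 35.00).
ΣA = 11585.22 cm², ΣAx_c = 1221256.30 cm³, ΣAy_c = 340896.46 cm³.
x_c = 1221256.30/11585.22 = 105.42 cm; y_c = 340896.46/11585.22 = 29.43 cm.

x_c = 105.42 cm, y_c = 29.43 cm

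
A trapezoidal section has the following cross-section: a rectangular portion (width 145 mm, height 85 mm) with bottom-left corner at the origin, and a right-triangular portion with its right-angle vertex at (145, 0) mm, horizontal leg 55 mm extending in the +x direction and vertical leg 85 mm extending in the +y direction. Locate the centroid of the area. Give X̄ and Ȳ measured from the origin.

rectangular portion: A = 145 × 85 = 12325.00, centroid at (72.50, 42.50).
triangular portion: A = ½·55·85 = 2337.50, centroid at (163.33, 28.33).
ΣA = 14662.50 mm²
ΣAX̄ = (12325.00)(72.50) + (2337.50)(163.33) = 1275354.17 mm³
ΣAȲ = (12325.00)(42.50) + (2337.50)(28.33) = 590041.67 mm³
X̄ = 1275354.17 / 14662.50 = 86.98 mm
Ȳ = 590041.67 / 14662.50 = 40.24 mm

X̄ = 86.98 mm, Ȳ = 40.24 mm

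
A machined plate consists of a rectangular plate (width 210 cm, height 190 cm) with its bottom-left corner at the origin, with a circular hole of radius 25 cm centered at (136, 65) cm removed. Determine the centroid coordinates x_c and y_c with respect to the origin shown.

x_c = 103.40 cm, y_c = 96.55 cm

Part | A | x̄ᵢ | ȳᵢ | A·x̄ᵢ | A·ȳᵢ
plate | 39900.00 | 105.00 | 95.00 | 4189500.00 | 3790500.00
hole | -1963.50 | 136.00 | 65.00 | -267035.38 | -127627.20
Σ | 37936.50 |  |  | 3922464.62 | 3662872.80
x_c = 3922464.62 / 37936.50 = 103.40 cm
y_c = 3662872.80 / 37936.50 = 96.55 cm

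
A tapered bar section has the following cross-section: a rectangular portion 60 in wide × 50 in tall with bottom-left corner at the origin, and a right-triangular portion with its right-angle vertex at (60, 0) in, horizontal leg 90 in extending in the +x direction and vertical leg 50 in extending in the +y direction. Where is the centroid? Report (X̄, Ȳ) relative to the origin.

X̄ = 55.71 in, Ȳ = 21.43 in

rectangular portion: A = 60 × 50 = 3000.00, centroid at (30.00, 25.00).
triangular portion: A = ½·90·50 = 2250.00, centroid at (90.00, 16.67).
ΣA = 5250.00 in²
ΣAX̄ = (3000.00)(30.00) + (2250.00)(90.00) = 292500.00 in³
ΣAȲ = (3000.00)(25.00) + (2250.00)(16.67) = 112500.00 in³
X̄ = 292500.00 / 5250.00 = 55.71 in
Ȳ = 112500.00 / 5250.00 = 21.43 in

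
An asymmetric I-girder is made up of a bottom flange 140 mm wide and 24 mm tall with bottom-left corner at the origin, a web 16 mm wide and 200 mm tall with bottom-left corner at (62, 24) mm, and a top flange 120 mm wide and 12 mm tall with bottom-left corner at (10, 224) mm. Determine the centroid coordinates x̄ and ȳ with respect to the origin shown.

x̄ = 70.00 mm, ȳ = 96.04 mm

bottom flange: A = 140 × 24 = 3360.00, centroid at (70.00, 12.00).
web: A = 16 × 200 = 3200.00, centroid at (70.00, 124.00).
top flange: A = 120 × 12 = 1440.00, centroid at (70.00, 230.00).
ΣA = 8000.00 mm²
ΣAx̄ = (3360.00)(70.00) + (3200.00)(70.00) + (1440.00)(70.00) = 560000.00 mm³
ΣAȳ = (3360.00)(12.00) + (3200.00)(124.00) + (1440.00)(230.00) = 768320.00 mm³
x̄ = 560000.00 / 8000.00 = 70.00 mm
ȳ = 768320.00 / 8000.00 = 96.04 mm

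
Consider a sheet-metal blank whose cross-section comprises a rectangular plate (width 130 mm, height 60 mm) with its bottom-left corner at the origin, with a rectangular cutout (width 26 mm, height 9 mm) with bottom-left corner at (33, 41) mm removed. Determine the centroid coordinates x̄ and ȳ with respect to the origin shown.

plate: A = 130 × 60 = 7800.00, centroid at (65.00, 30.00).
hole: A = −(26 × 9) = -234.00, centroid at (46.00, 45.50).
ΣA = 7566.00 mm²
ΣAx̄ = (7800.00)(65.00) + (-234.00)(46.00) = 496236.00 mm³
ΣAȳ = (7800.00)(30.00) + (-234.00)(45.50) = 223353.00 mm³
x̄ = 496236.00 / 7566.00 = 65.59 mm
ȳ = 223353.00 / 7566.00 = 29.52 mm

x̄ = 65.59 mm, ȳ = 29.52 mm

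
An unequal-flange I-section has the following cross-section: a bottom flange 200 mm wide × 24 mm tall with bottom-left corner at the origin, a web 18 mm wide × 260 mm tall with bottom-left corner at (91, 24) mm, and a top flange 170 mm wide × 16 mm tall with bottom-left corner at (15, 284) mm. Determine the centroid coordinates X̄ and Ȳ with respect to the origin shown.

X̄ = 100.00 mm, Ȳ = 128.90 mm

bottom flange: A = 200 × 24 = 4800.00, centroid at (100.00, 12.00).
web: A = 18 × 260 = 4680.00, centroid at (100.00, 154.00).
top flange: A = 170 × 16 = 2720.00, centroid at (100.00, 292.00).
ΣA = 12200.00 mm²
ΣAX̄ = (4800.00)(100.00) + (4680.00)(100.00) + (2720.00)(100.00) = 1220000.00 mm³
ΣAȲ = (4800.00)(12.00) + (4680.00)(154.00) + (2720.00)(292.00) = 1572560.00 mm³
X̄ = 1220000.00 / 12200.00 = 100.00 mm
Ȳ = 1572560.00 / 12200.00 = 128.90 mm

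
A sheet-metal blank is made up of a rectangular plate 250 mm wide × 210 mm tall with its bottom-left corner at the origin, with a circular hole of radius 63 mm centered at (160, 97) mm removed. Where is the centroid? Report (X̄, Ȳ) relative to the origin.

X̄ = 114.10 mm, Ȳ = 107.49 mm

Part | A | x̄ᵢ | ȳᵢ | A·x̄ᵢ | A·ȳᵢ
plate | 52500.00 | 125.00 | 105.00 | 6562500.00 | 5512500.00
hole | -12468.98 | 160.00 | 97.00 | -1995037.00 | -1209491.18
Σ | 40031.02 |  |  | 4567463.00 | 4303008.82
X̄ = 4567463.00 / 40031.02 = 114.10 mm
Ȳ = 4303008.82 / 40031.02 = 107.49 mm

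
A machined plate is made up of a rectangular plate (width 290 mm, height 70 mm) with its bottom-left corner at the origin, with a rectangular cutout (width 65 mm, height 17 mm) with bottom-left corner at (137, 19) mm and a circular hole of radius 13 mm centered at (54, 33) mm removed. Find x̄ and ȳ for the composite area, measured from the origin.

Part | A | x̄ᵢ | ȳᵢ | A·x̄ᵢ | A·ȳᵢ
plate | 20300.00 | 145.00 | 35.00 | 2943500.00 | 710500.00
hole 1 | -1105.00 | 169.50 | 27.50 | -187297.50 | -30387.50
hole 2 | -530.93 | 54.00 | 33.00 | -28670.17 | -17520.66
Σ | 18664.07 |  |  | 2727532.33 | 662591.84
x̄ = 2727532.33 / 18664.07 = 146.14 mm
ȳ = 662591.84 / 18664.07 = 35.50 mm

x̄ = 146.14 mm, ȳ = 35.50 mm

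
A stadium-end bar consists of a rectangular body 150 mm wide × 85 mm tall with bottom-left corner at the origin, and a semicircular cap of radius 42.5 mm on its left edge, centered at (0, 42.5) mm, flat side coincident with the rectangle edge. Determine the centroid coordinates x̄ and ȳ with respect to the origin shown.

x̄ = 58.06 mm, ȳ = 42.50 mm

Part | A | x̄ᵢ | ȳᵢ | A·x̄ᵢ | A·ȳᵢ
rectangular body | 12750.00 | 75.00 | 42.50 | 956250.00 | 541875.00
semicircular end | 2837.25 | -18.04 | 42.50 | -51177.08 | 120583.16
Σ | 15587.25 |  |  | 905072.92 | 662458.16
x̄ = 905072.92 / 15587.25 = 58.06 mm
ȳ = 662458.16 / 15587.25 = 42.50 mm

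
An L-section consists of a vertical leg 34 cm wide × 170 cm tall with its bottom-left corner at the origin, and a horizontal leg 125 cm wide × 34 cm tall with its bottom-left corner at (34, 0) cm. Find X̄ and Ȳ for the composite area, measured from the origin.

Part | A | x̄ᵢ | ȳᵢ | A·x̄ᵢ | A·ȳᵢ
vertical leg | 5780.00 | 17.00 | 85.00 | 98260.00 | 491300.00
horizontal leg | 4250.00 | 96.50 | 17.00 | 410125.00 | 72250.00
Σ | 10030.00 |  |  | 508385.00 | 563550.00
X̄ = 508385.00 / 10030.00 = 50.69 cm
Ȳ = 563550.00 / 10030.00 = 56.19 cm

X̄ = 50.69 cm, Ȳ = 56.19 cm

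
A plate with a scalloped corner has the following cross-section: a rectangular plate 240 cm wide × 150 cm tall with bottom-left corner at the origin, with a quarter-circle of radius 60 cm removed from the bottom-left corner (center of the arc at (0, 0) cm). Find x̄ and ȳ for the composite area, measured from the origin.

x̄ = 128.06 cm, ȳ = 79.22 cm

Part | A | x̄ᵢ | ȳᵢ | A·x̄ᵢ | A·ȳᵢ
plate | 36000.00 | 120.00 | 75.00 | 4320000.00 | 2700000.00
removed quarter-circle | -2827.43 | 25.46 | 25.46 | -72000.00 | -72000.00
Σ | 33172.57 |  |  | 4248000.00 | 2628000.00
x̄ = 4248000.00 / 33172.57 = 128.06 cm
ȳ = 2628000.00 / 33172.57 = 79.22 cm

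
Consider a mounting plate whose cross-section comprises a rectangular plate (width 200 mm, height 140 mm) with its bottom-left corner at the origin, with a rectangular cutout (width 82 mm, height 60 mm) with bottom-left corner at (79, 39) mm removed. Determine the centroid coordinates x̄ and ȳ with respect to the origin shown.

Part | A | x̄ᵢ | ȳᵢ | A·x̄ᵢ | A·ȳᵢ
plate | 28000.00 | 100.00 | 70.00 | 2800000.00 | 1960000.00
hole | -4920.00 | 120.00 | 69.00 | -590400.00 | -339480.00
Σ | 23080.00 |  |  | 2209600.00 | 1620520.00
x̄ = 2209600.00 / 23080.00 = 95.74 mm
ȳ = 1620520.00 / 23080.00 = 70.21 mm

x̄ = 95.74 mm, ȳ = 70.21 mm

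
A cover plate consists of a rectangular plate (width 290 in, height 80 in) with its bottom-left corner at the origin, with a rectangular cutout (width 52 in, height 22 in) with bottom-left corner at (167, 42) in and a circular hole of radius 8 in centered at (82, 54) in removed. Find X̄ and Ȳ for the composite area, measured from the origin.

plate: A = 290 × 80 = 23200.00, centroid at (145.00, 40.00).
hole 1: A = −(52 × 22) = -1144.00, centroid at (193.00, 53.00).
hole 2: A = −π·8² = -201.06, centroid at (82.00, 54.00).
ΣA = 21854.94 in², ΣAX̄ = 3126720.92 in³, ΣAȲ = 856510.66 in³.
X̄ = 3126720.92/21854.94 = 143.07 in; Ȳ = 856510.66/21854.94 = 39.19 in.

X̄ = 143.07 in, Ȳ = 39.19 in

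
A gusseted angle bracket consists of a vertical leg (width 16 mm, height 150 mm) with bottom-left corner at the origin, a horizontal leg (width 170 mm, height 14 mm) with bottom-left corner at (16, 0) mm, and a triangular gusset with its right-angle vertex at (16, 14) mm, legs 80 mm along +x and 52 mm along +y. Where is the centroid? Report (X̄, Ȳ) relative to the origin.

vertical leg: A = 16 × 150 = 2400.00, centroid at (8.00, 75.00).
horizontal leg: A = 170 × 14 = 2380.00, centroid at (101.00, 7.00).
gusset: A = ½·80·52 = 2080.00, centroid at (42.67, 31.33).
ΣA = 6860.00 mm², ΣAX̄ = 348326.67 mm³, ΣAȲ = 261833.33 mm³.
X̄ = 348326.67/6860.00 = 50.78 mm; Ȳ = 261833.33/6860.00 = 38.17 mm.

X̄ = 50.78 mm, Ȳ = 38.17 mm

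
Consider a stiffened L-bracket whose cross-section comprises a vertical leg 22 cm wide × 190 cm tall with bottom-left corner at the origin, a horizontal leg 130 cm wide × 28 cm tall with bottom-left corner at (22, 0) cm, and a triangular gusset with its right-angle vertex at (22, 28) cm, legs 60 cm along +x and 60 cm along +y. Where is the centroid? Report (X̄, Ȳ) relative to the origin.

X̄ = 45.56 cm, Ȳ = 55.56 cm

vertical leg: A = 22 × 190 = 4180.00, centroid at (11.00, 95.00).
horizontal leg: A = 130 × 28 = 3640.00, centroid at (87.00, 14.00).
gusset: A = ½·60·60 = 1800.00, centroid at (42.00, 48.00).
ΣA = 9620.00 cm²
ΣAX̄ = (4180.00)(11.00) + (3640.00)(87.00) + (1800.00)(42.00) = 438260.00 cm³
ΣAȲ = (4180.00)(95.00) + (3640.00)(14.00) + (1800.00)(48.00) = 534460.00 cm³
X̄ = 438260.00 / 9620.00 = 45.56 cm
Ȳ = 534460.00 / 9620.00 = 55.56 cm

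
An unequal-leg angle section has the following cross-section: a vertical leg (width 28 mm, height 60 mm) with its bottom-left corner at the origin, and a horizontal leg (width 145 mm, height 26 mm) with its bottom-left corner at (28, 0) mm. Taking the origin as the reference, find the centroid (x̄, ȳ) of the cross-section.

x̄ = 73.84 mm, ȳ = 18.24 mm

vertical leg: A = 28 × 60 = 1680.00, centroid at (14.00, 30.00).
horizontal leg: A = 145 × 26 = 3770.00, centroid at (100.50, 13.00).
ΣA = 5450.00 mm², ΣAx̄ = 402405.00 mm³, ΣAȳ = 99410.00 mm³.
x̄ = 402405.00/5450.00 = 73.84 mm; ȳ = 99410.00/5450.00 = 18.24 mm.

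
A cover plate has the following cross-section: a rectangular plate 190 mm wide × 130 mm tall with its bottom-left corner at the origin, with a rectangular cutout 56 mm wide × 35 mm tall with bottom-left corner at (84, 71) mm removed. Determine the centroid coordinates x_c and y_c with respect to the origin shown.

x_c = 93.53 mm, y_c = 62.97 mm

plate: A = 190 × 130 = 24700.00, centroid at (95.00, 65.00).
hole: A = −(56 × 35) = -1960.00, centroid at (112.00, 88.50).
ΣA = 22740.00 mm², ΣAx_c = 2126980.00 mm³, ΣAy_c = 1432040.00 mm³.
x_c = 2126980.00/22740.00 = 93.53 mm; y_c = 1432040.00/22740.00 = 62.97 mm.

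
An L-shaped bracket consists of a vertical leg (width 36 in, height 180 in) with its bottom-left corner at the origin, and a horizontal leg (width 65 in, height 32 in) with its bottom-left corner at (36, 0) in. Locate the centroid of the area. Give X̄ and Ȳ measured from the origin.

vertical leg: A = 36 × 180 = 6480.00, centroid at (18.00, 90.00).
horizontal leg: A = 65 × 32 = 2080.00, centroid at (68.50, 16.00).
ΣA = 8560.00 in², ΣAX̄ = 259120.00 in³, ΣAȲ = 616480.00 in³.
X̄ = 259120.00/8560.00 = 30.27 in; Ȳ = 616480.00/8560.00 = 72.02 in.

X̄ = 30.27 in, Ȳ = 72.02 in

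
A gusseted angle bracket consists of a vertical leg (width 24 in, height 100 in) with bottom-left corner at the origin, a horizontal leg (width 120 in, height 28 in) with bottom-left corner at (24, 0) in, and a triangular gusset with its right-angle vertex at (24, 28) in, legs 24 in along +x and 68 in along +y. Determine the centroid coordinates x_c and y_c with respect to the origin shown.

x_c = 51.27 in, y_c = 31.69 in

Part | A | x̄ᵢ | ȳᵢ | A·x̄ᵢ | A·ȳᵢ
vertical leg | 2400.00 | 12.00 | 50.00 | 28800.00 | 120000.00
horizontal leg | 3360.00 | 84.00 | 14.00 | 282240.00 | 47040.00
gusset | 816.00 | 32.00 | 50.67 | 26112.00 | 41344.00
Σ | 6576.00 |  |  | 337152.00 | 208384.00
x_c = 337152.00 / 6576.00 = 51.27 in
y_c = 208384.00 / 6576.00 = 31.69 in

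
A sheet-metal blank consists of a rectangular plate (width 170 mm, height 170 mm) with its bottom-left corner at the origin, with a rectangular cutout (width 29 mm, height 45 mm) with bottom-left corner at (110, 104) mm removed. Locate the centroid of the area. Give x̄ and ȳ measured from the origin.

x̄ = 83.13 mm, ȳ = 83.04 mm

plate: A = 170 × 170 = 28900.00, centroid at (85.00, 85.00).
hole: A = −(29 × 45) = -1305.00, centroid at (124.50, 126.50).
ΣA = 27595.00 mm²
ΣAx̄ = (28900.00)(85.00) + (-1305.00)(124.50) = 2294027.50 mm³
ΣAȳ = (28900.00)(85.00) + (-1305.00)(126.50) = 2291417.50 mm³
x̄ = 2294027.50 / 27595.00 = 83.13 mm
ȳ = 2291417.50 / 27595.00 = 83.04 mm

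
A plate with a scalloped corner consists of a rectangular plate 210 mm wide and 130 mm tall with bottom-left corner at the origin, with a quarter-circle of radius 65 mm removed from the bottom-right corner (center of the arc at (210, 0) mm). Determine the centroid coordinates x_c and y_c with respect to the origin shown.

x_c = 94.29 mm, y_c = 70.18 mm

plate: A = 210 × 130 = 27300.00, centroid at (105.00, 65.00).
removed quarter-circle: A = −¼π·65² = -3318.31, centroid at (182.41, 27.59).
ΣA = 23981.69 mm²
ΣAx_c = (27300.00)(105.00) + (-3318.31)(182.41) = 2261197.15 mm³
ΣAy_c = (27300.00)(65.00) + (-3318.31)(27.59) = 1682958.33 mm³
x_c = 2261197.15 / 23981.69 = 94.29 mm
y_c = 1682958.33 / 23981.69 = 70.18 mm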